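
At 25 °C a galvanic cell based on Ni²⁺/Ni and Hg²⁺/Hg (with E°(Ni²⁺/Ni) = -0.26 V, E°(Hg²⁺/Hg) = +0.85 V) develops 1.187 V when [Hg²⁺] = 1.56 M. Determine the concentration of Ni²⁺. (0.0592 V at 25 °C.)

0.0039 M

From the Nernst equation, log Q = n(E° − E)/0.0592 = 2(1.11 − 1.187)/0.0592 = -2.601, so Q = 0.00250.
With Q = [Ni²⁺]/[Hg²⁺] and the known concentrations, [Ni²⁺] in the numerator gives [Ni²⁺] = 0.0039 M.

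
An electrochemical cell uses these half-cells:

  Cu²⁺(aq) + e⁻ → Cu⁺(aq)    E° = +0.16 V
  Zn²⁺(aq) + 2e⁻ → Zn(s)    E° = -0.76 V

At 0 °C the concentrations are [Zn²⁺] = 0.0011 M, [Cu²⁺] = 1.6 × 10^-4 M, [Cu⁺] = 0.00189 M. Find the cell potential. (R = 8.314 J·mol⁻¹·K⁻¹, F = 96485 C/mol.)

0.942 V

The Cu²⁺/Cu⁺ couple has the higher reduction potential and acts as the cathode, so E°_cell = +0.16 − (-0.76) = 0.92 V.
Balancing electrons gives n = 2; the reaction quotient is Q = [Zn²⁺]·[Cu⁺]^2/[Cu²⁺]^2 = 0.153.
E = E° − (RT/nF) ln Q = 0.92 − (8.314×273)/(2×96485) × (-1.874) = 0.920 + 0.022 = 0.942 V.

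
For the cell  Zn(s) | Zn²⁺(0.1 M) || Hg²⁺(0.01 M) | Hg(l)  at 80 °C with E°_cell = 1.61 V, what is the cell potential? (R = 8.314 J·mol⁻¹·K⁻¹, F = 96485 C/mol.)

1.57 V

Balancing electrons gives n = 2; the reaction quotient is Q = [Zn²⁺]/[Hg²⁺] = 10.0.
E = E° − (RT/nF) ln Q = 1.61 − (8.314×353)/(2×96485) × (2.303) = 1.610 − 0.035 = 1.575 V.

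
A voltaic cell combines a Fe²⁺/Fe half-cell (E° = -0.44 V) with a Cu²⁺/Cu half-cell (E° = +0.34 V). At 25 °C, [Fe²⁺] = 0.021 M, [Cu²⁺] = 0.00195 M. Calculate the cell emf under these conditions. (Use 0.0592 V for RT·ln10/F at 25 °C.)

The Cu²⁺/Cu couple has the higher reduction potential and acts as the cathode, so E°_cell = +0.34 − (-0.44) = 0.78 V.
Balancing electrons gives n = 2; the reaction quotient is Q = [Fe²⁺]/[Cu²⁺] = 10.8.
At 25 °C, E = E° − (0.0592/n) log Q = 0.78 − (0.0592/2)(1.032) = 0.780 − 0.031 = 0.749 V.

0.749 V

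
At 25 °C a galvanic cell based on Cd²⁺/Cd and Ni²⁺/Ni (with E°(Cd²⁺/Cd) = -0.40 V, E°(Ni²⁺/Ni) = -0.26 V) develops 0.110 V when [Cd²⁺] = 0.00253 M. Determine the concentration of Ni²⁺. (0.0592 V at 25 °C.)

2.5 × 10^-4 M

From the Nernst equation, log Q = n(E° − E)/0.0592 = 2(0.14 − 0.110)/0.0592 = 1.014, so Q = 10.3.
With Q = [Cd²⁺]/[Ni²⁺] and the known concentrations, [Ni²⁺] in the denominator gives [Ni²⁺] = 2.5 × 10^-4 M.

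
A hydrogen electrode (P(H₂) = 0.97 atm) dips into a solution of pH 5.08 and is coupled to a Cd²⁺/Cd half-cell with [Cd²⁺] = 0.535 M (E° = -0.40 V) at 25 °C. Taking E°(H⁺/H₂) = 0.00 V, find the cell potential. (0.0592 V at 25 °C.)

0.11 V

The hydrogen couple is the cathode, so E°_cell = 0.40 V; n = 2.
[H⁺] = 10^(−5.08) = 8.3 × 10^-6 M, and Q = [Cd²⁺]·P(H₂) / [H⁺]^2 = 7.5 × 10^9.
E = E° − (0.0592/2) log Q = 0.40 − (0.0592/2)(9.875) = 0.108 V.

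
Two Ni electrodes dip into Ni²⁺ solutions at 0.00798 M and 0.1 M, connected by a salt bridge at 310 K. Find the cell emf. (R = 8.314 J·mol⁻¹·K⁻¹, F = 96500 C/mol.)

Both half-cells are Ni²⁺/Ni, so E°_cell = 0. The concentrated side is the cathode; the cell reaction moves Ni²⁺ from high to low concentration with n = 2.
Q = [Ni²⁺]_dilute/[Ni²⁺]_conc = 0.00798/0.1 = 0.0798.
E = 0 − (RT/nF) ln Q = −((8.314×310)/(2×96500))(-2.528) = 0.0338 V.

0.034 V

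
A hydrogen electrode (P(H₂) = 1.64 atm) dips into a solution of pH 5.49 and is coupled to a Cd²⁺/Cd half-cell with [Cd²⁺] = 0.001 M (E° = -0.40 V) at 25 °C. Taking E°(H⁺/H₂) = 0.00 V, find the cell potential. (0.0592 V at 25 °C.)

0.16 V

The hydrogen couple is the cathode, so E°_cell = 0.40 V; n = 2.
[H⁺] = 10^(−5.49) = 3.2 × 10^-6 M, and Q = [Cd²⁺]·P(H₂) / [H⁺]^2 = 1.57 × 10^8.
E = E° − (0.0592/2) log Q = 0.40 − (0.0592/2)(8.195) = 0.157 V.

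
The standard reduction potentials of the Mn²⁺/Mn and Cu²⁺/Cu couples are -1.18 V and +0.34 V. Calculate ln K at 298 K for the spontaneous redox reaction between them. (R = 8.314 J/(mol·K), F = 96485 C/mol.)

E°_cell = +0.34 − (-1.18) = 1.52 V, with n = 2 electrons transferred.
At equilibrium E = 0, so the Nernst equation gives ln K = nFE°/RT = (2)(96485)(1.52)/((8.314)(298)) = 118.39.

ln K = 118.4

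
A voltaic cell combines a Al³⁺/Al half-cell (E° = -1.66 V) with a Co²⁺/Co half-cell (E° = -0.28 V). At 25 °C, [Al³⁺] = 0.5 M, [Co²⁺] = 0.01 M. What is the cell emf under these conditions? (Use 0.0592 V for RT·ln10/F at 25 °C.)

The Co²⁺/Co couple has the higher reduction potential and acts as the cathode, so E°_cell = -0.28 − (-1.66) = 1.38 V.
Balancing electrons gives n = 6; the reaction quotient is Q = [Al³⁺]^2/[Co²⁺]^3 = 2.5 × 10^5.
At 25 °C, E = E° − (0.0592/n) log Q = 1.38 − (0.0592/6)(5.398) = 1.380 − 0.053 = 1.327 V.

1.33 V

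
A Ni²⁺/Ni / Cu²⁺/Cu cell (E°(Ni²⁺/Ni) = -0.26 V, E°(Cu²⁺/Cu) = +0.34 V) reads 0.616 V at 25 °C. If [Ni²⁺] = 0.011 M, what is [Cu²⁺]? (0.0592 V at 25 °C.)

From the Nernst equation, log Q = n(E° − E)/0.0592 = 2(0.60 − 0.616)/0.0592 = -0.541, so Q = 0.288.
With Q = [Ni²⁺]/[Cu²⁺] and the known concentrations, [Cu²⁺] in the denominator gives [Cu²⁺] = 0.038 M.

0.038 M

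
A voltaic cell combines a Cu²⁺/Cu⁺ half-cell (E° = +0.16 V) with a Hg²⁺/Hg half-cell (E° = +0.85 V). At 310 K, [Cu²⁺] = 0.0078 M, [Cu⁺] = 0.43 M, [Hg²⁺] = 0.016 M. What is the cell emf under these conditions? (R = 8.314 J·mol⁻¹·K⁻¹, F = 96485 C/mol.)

The Hg²⁺/Hg couple has the higher reduction potential and acts as the cathode, so E°_cell = +0.85 − (+0.16) = 0.69 V.
Balancing electrons gives n = 2; the reaction quotient is Q = [Cu²⁺]^2/([Cu⁺]^2·[Hg²⁺]) = 0.0206.
E = E° − (RT/nF) ln Q = 0.69 − (8.314×310)/(2×96485) × (-3.884) = 0.690 + 0.052 = 0.742 V.

0.742 V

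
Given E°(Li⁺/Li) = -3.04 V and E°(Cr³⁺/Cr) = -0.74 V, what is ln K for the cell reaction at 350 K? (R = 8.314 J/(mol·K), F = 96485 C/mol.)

E°_cell = -0.74 − (-3.04) = 2.30 V, with n = 3 electrons transferred.
At equilibrium E = 0, so the Nernst equation gives ln K = nFE°/RT = (3)(96485)(2.30)/((8.314)(350)) = 228.79.

ln K = 228.8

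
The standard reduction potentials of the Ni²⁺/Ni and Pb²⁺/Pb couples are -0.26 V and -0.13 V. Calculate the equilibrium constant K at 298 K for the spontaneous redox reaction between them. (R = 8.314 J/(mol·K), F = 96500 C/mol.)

2.5 × 10^4

E°_cell = -0.13 − (-0.26) = 0.13 V, with n = 2 electrons transferred.
At equilibrium E = 0, so the Nernst equation gives ln K = nFE°/RT = (2)(96500)(0.13)/((8.314)(298)) = 10.13.
K = e^10.13 = 2.5 × 10^4.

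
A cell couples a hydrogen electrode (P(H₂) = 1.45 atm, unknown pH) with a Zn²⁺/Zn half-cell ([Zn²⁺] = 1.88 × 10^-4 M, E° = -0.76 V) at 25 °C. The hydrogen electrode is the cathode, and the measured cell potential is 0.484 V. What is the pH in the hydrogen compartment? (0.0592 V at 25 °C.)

E°_cell = 0.76 V and n = 2.
log Q = n(E° − E)/0.0592 = 2×(0.76 − 0.484)/0.0592 = 9.324.
With Q = [Zn²⁺]·P(H₂) / [H⁺]^2, solving for [H⁺] gives log[H⁺] = -6.444, so pH = 6.44.

pH = 6.44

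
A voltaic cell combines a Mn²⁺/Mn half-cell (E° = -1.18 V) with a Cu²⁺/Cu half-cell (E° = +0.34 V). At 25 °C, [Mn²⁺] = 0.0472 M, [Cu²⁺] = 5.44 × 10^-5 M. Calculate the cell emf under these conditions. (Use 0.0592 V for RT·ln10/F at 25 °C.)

1.43 V

The Cu²⁺/Cu couple has the higher reduction potential and acts as the cathode, so E°_cell = +0.34 − (-1.18) = 1.52 V.
Balancing electrons gives n = 2; the reaction quotient is Q = [Mn²⁺]/[Cu²⁺] = 868.
At 25 °C, E = E° − (0.0592/n) log Q = 1.52 − (0.0592/2)(2.938) = 1.520 − 0.087 = 1.433 V.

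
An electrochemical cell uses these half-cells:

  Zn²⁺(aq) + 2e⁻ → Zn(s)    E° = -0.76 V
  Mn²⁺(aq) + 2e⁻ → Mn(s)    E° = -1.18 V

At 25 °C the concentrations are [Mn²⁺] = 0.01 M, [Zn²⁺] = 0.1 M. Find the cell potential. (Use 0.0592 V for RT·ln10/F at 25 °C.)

0.450 V

The Zn²⁺/Zn couple has the higher reduction potential and acts as the cathode, so E°_cell = -0.76 − (-1.18) = 0.42 V.
Balancing electrons gives n = 2; the reaction quotient is Q = [Mn²⁺]/[Zn²⁺] = 0.100.
At 25 °C, E = E° − (0.0592/n) log Q = 0.42 − (0.0592/2)(-1.000) = 0.420 + 0.030 = 0.450 V.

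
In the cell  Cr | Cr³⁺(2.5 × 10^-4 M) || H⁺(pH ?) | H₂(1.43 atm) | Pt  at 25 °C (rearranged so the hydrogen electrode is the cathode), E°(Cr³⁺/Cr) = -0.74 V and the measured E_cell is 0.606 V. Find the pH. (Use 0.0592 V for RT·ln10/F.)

E°_cell = 0.74 V and n = 6.
log Q = n(E° − E)/0.0592 = 6×(0.74 − 0.606)/0.0592 = 13.581.
With Q = [Cr³⁺]^2·P(H₂)^3 / [H⁺]^6, solving for [H⁺] gives log[H⁺] = -3.387, so pH = 3.39.

pH = 3.39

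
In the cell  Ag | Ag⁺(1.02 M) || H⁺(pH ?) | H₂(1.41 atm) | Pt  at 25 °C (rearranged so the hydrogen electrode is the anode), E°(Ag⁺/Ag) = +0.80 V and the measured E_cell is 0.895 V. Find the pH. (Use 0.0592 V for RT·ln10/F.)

E°_cell = 0.80 V and n = 2.
log Q = n(E° − E)/0.0592 = 2×(0.80 − 0.895)/0.0592 = -3.209.
With Q = [H⁺]^2 / ([Ag⁺]^2·P(H₂)), solving for [H⁺] gives log[H⁺] = -1.522, so pH = 1.52.

pH = 1.52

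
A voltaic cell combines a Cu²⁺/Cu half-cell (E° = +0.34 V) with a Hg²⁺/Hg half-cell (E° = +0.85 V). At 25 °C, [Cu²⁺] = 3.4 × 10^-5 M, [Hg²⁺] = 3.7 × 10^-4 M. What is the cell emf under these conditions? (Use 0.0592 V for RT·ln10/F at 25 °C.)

The Hg²⁺/Hg couple has the higher reduction potential and acts as the cathode, so E°_cell = +0.85 − (+0.34) = 0.51 V.
Balancing electrons gives n = 2; the reaction quotient is Q = [Cu²⁺]/[Hg²⁺] = 0.0919.
At 25 °C, E = E° − (0.0592/n) log Q = 0.51 − (0.0592/2)(-1.037) = 0.510 + 0.031 = 0.541 V.

0.541 V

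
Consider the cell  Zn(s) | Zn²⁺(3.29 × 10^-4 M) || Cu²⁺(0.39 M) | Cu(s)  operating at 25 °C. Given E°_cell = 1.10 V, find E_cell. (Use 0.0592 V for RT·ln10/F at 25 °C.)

Balancing electrons gives n = 2; the reaction quotient is Q = [Zn²⁺]/[Cu²⁺] = 8.44 × 10^-4.
At 25 °C, E = E° − (0.0592/n) log Q = 1.10 − (0.0592/2)(-3.074) = 1.100 + 0.091 = 1.191 V.

1.19 V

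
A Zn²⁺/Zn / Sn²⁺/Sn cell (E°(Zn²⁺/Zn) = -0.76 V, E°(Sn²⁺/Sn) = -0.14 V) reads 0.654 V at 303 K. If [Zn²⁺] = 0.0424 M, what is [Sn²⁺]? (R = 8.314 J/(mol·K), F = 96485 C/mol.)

0.57 M

From the Nernst equation, ln Q = nF(E° − E)/RT = 2×96485×(0.62 − 0.654)/(8.314×303) = -2.604, so Q = 0.0739.
With Q = [Zn²⁺]/[Sn²⁺] and the known concentrations, [Sn²⁺] in the denominator gives [Sn²⁺] = 0.57 M.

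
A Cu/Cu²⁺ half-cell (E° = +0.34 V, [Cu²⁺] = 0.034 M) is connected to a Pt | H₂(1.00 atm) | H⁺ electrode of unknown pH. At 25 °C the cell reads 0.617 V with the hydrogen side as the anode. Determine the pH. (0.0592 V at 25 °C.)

E°_cell = 0.34 V and n = 2.
log Q = n(E° − E)/0.0592 = 2×(0.34 − 0.617)/0.0592 = -9.358.
With Q = [H⁺]^2 / ([Cu²⁺]·P(H₂)), solving for [H⁺] gives log[H⁺] = -5.413, so pH = 5.41.

pH = 5.41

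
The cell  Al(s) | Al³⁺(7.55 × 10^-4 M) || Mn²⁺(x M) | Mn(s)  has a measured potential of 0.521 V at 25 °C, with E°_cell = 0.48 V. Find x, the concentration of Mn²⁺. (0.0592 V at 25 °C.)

From the Nernst equation, log Q = n(E° − E)/0.0592 = 6(0.48 − 0.521)/0.0592 = -4.155, so Q = 6.99 × 10^-5.
With Q = [Al³⁺]^2/[Mn²⁺]^3 and the known concentrations, [Mn²⁺]^3 in the denominator gives [Mn²⁺] = 0.2 M.

0.2 M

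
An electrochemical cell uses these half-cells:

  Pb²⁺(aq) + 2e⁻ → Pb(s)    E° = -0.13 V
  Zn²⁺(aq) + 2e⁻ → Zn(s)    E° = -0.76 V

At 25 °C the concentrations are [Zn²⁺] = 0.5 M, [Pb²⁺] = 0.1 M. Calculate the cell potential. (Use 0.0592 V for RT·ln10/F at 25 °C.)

The Pb²⁺/Pb couple has the higher reduction potential and acts as the cathode, so E°_cell = -0.13 − (-0.76) = 0.63 V.
Balancing electrons gives n = 2; the reaction quotient is Q = [Zn²⁺]/[Pb²⁺] = 5.00.
At 25 °C, E = E° − (0.0592/n) log Q = 0.63 − (0.0592/2)(0.699) = 0.630 − 0.021 = 0.609 V.

0.609 V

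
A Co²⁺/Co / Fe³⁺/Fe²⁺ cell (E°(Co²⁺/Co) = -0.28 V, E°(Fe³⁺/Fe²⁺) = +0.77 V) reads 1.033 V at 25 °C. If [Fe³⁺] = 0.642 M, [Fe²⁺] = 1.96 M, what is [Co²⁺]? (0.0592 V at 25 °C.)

0.4 M

From the Nernst equation, log Q = n(E° − E)/0.0592 = 2(1.05 − 1.033)/0.0592 = 0.574, so Q = 3.75.
With Q = [Co²⁺]·[Fe²⁺]^2/[Fe³⁺]^2 and the known concentrations, [Co²⁺] in the numerator gives [Co²⁺] = 0.4 M.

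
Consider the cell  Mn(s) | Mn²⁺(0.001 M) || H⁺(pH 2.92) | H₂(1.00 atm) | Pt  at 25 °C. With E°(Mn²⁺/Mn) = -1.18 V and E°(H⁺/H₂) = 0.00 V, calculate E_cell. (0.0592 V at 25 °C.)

The hydrogen couple is the cathode, so E°_cell = 1.18 V; n = 2.
[H⁺] = 10^(−2.92) = 0.0012 M, and Q = [Mn²⁺]·P(H₂) / [H⁺]^2 = 692.
E = E° − (0.0592/2) log Q = 1.18 − (0.0592/2)(2.840) = 1.096 V.

1.10 V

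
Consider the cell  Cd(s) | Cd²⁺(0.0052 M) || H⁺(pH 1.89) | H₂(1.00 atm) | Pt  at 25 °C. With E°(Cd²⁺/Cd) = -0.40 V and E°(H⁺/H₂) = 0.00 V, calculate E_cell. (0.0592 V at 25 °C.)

0.36 V

The hydrogen couple is the cathode, so E°_cell = 0.40 V; n = 2.
[H⁺] = 10^(−1.89) = 0.013 M, and Q = [Cd²⁺]·P(H₂) / [H⁺]^2 = 31.3.
E = E° − (0.0592/2) log Q = 0.40 − (0.0592/2)(1.496) = 0.356 V.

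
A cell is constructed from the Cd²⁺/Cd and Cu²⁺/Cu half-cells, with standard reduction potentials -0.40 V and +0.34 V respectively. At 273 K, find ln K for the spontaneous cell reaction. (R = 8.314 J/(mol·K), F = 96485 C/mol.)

ln K = 62.9

E°_cell = +0.34 − (-0.40) = 0.74 V, with n = 2 electrons transferred.
At equilibrium E = 0, so the Nernst equation gives ln K = nFE°/RT = (2)(96485)(0.74)/((8.314)(273)) = 62.91.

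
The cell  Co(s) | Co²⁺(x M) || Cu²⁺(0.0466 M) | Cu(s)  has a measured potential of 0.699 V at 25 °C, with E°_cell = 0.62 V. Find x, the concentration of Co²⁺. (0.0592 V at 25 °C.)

From the Nernst equation, log Q = n(E° − E)/0.0592 = 2(0.62 − 0.699)/0.0592 = -2.669, so Q = 0.00214.
With Q = [Co²⁺]/[Cu²⁺] and the known concentrations, [Co²⁺] in the numerator gives [Co²⁺] = 1 × 10^-4 M.

1 × 10^-4 M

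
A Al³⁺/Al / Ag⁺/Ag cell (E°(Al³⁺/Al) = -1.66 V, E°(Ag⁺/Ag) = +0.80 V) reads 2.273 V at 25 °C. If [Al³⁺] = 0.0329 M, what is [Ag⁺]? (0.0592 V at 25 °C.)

From the Nernst equation, log Q = n(E° − E)/0.0592 = 3(2.46 − 2.273)/0.0592 = 9.476, so Q = 2.99 × 10^9.
With Q = [Al³⁺]/[Ag⁺]^3 and the known concentrations, [Ag⁺]^3 in the denominator gives [Ag⁺] = 2.2 × 10^-4 M.

2.2 × 10^-4 M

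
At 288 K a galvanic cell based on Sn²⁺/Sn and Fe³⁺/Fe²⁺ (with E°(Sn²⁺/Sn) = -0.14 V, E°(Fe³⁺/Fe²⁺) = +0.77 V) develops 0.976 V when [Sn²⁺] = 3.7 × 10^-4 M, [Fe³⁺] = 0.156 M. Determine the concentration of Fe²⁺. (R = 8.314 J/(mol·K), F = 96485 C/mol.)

0.57 M

From the Nernst equation, ln Q = nF(E° − E)/RT = 2×96485×(0.91 − 0.976)/(8.314×288) = -5.319, so Q = 0.00490.
With Q = [Sn²⁺]·[Fe²⁺]^2/[Fe³⁺]^2 and the known concentrations, [Fe²⁺]^2 in the numerator gives [Fe²⁺] = 0.57 M.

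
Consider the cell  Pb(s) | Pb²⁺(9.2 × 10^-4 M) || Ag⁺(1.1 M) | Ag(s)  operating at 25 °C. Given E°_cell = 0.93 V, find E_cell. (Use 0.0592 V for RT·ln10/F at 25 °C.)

Balancing electrons gives n = 2; the reaction quotient is Q = [Pb²⁺]/[Ag⁺]^2 = 7.6 × 10^-4.
At 25 °C, E = E° − (0.0592/n) log Q = 0.93 − (0.0592/2)(-3.119) = 0.930 + 0.092 = 1.022 V.

1.02 V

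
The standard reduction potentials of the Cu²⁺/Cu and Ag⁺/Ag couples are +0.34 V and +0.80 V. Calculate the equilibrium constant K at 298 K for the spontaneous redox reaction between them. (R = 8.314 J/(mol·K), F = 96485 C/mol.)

3.6 × 10^15

E°_cell = +0.80 − (+0.34) = 0.46 V, with n = 2 electrons transferred.
At equilibrium E = 0, so the Nernst equation gives ln K = nFE°/RT = (2)(96485)(0.46)/((8.314)(298)) = 35.83.
K = e^35.83 = 3.6 × 10^15.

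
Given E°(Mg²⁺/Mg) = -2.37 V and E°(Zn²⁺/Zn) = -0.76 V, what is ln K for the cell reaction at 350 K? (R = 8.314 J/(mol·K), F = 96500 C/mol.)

ln K = 106.8

E°_cell = -0.76 − (-2.37) = 1.61 V, with n = 2 electrons transferred.
At equilibrium E = 0, so the Nernst equation gives ln K = nFE°/RT = (2)(96500)(1.61)/((8.314)(350)) = 106.78.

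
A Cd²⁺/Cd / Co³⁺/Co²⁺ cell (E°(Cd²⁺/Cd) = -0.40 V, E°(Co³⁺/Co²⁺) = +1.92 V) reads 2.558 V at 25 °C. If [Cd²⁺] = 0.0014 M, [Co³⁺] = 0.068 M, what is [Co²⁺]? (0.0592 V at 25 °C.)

From the Nernst equation, log Q = n(E° − E)/0.0592 = 2(2.32 − 2.558)/0.0592 = -8.041, so Q = 9.11 × 10^-9.
With Q = [Cd²⁺]·[Co²⁺]^2/[Co³⁺]^2 and the known concentrations, [Co²⁺]^2 in the numerator gives [Co²⁺] = 1.7 × 10^-4 M.

1.7 × 10^-4 M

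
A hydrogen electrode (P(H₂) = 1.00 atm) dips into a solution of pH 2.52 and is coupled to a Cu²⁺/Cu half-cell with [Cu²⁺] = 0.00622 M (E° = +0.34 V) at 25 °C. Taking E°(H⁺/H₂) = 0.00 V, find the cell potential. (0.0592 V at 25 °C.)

0.42 V

The Cu²⁺/Cu couple is the cathode, so E°_cell = 0.34 V; n = 2.
[H⁺] = 10^(−2.52) = 0.0030 M, and Q = [H⁺]^2 / ([Cu²⁺]·P(H₂)) = 0.00147.
E = E° − (0.0592/2) log Q = 0.34 − (0.0592/2)(-2.834) = 0.424 V.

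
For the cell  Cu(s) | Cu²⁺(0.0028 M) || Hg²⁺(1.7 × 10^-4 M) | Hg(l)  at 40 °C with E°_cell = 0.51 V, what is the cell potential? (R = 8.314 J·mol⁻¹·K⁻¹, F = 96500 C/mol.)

Balancing electrons gives n = 2; the reaction quotient is Q = [Cu²⁺]/[Hg²⁺] = 16.5.
E = E° − (RT/nF) ln Q = 0.51 − (8.314×313)/(2×96500) × (2.802) = 0.510 − 0.038 = 0.472 V.

0.472 V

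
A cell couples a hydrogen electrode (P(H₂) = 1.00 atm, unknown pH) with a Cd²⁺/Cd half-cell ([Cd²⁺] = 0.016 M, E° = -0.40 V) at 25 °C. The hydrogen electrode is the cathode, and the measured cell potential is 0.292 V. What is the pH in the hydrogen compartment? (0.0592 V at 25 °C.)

E°_cell = 0.40 V and n = 2.
log Q = n(E° − E)/0.0592 = 2×(0.40 − 0.292)/0.0592 = 3.649.
With Q = [Cd²⁺]·P(H₂) / [H⁺]^2, solving for [H⁺] gives log[H⁺] = -2.722, so pH = 2.72.

pH = 2.72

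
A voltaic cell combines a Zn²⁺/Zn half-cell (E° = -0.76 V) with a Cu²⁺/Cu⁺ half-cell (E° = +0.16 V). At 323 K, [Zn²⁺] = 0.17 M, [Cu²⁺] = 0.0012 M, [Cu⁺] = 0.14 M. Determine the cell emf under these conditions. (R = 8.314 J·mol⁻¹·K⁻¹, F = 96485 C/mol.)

0.812 V

The Cu²⁺/Cu⁺ couple has the higher reduction potential and acts as the cathode, so E°_cell = +0.16 − (-0.76) = 0.92 V.
Balancing electrons gives n = 2; the reaction quotient is Q = [Zn²⁺]·[Cu⁺]^2/[Cu²⁺]^2 = 2310.
E = E° − (RT/nF) ln Q = 0.92 − (8.314×323)/(2×96485) × (7.747) = 0.920 − 0.108 = 0.812 V.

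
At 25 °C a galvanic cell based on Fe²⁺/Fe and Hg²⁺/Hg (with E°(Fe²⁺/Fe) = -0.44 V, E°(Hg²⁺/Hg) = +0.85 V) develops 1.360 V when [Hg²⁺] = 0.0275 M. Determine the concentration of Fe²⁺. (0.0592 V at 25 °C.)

From the Nernst equation, log Q = n(E° − E)/0.0592 = 2(1.29 − 1.360)/0.0592 = -2.365, so Q = 0.00432.
With Q = [Fe²⁺]/[Hg²⁺] and the known concentrations, [Fe²⁺] in the numerator gives [Fe²⁺] = 1.2 × 10^-4 M.

1.2 × 10^-4 M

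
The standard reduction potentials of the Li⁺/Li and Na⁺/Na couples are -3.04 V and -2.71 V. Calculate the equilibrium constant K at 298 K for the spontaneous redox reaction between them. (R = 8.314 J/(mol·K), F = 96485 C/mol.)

E°_cell = -2.71 − (-3.04) = 0.33 V, with n = 1 electron transferred.
At equilibrium E = 0, so the Nernst equation gives ln K = nFE°/RT = (1)(96485)(0.33)/((8.314)(298)) = 12.85.
K = e^12.85 = 3.8 × 10^5.

3.8 × 10^5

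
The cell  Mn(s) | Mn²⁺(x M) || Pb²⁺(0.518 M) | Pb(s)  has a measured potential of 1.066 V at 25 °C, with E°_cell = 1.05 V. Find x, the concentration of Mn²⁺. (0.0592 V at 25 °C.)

From the Nernst equation, log Q = n(E° − E)/0.0592 = 2(1.05 − 1.066)/0.0592 = -0.541, so Q = 0.288.
With Q = [Mn²⁺]/[Pb²⁺] and the known concentrations, [Mn²⁺] in the numerator gives [Mn²⁺] = 0.15 M.

0.15 M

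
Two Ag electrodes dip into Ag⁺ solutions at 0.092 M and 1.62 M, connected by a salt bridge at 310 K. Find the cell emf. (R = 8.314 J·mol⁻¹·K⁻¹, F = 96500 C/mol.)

Both half-cells are Ag⁺/Ag, so E°_cell = 0. The concentrated side is the cathode; the cell reaction moves Ag⁺ from high to low concentration with n = 1.
Q = [Ag⁺]_dilute/[Ag⁺]_conc = 0.092/1.62 = 0.0568.
E = 0 − (RT/nF) ln Q = −((8.314×310)/(1×96500))(-2.868) = 0.0766 V.

0.077 V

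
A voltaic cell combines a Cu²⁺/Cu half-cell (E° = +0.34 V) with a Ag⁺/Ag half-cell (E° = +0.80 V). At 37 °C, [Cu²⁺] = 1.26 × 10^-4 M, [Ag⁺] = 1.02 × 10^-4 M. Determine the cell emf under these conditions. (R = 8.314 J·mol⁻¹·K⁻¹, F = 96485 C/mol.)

The Ag⁺/Ag couple has the higher reduction potential and acts as the cathode, so E°_cell = +0.80 − (+0.34) = 0.46 V.
Balancing electrons gives n = 2; the reaction quotient is Q = [Cu²⁺]/[Ag⁺]^2 = 1.21 × 10^4.
E = E° − (RT/nF) ln Q = 0.46 − (8.314×310)/(2×96485) × (9.402) = 0.460 − 0.126 = 0.334 V.

0.334 V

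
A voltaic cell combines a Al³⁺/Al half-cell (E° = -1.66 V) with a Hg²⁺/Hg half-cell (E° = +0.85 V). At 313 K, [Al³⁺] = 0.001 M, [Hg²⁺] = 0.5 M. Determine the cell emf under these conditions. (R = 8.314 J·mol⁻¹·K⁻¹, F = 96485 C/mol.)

The Hg²⁺/Hg couple has the higher reduction potential and acts as the cathode, so E°_cell = +0.85 − (-1.66) = 2.51 V.
Balancing electrons gives n = 6; the reaction quotient is Q = [Al³⁺]^2/[Hg²⁺]^3 = 8 × 10^-6.
E = E° − (RT/nF) ln Q = 2.51 − (8.314×313)/(6×96485) × (-11.736) = 2.510 + 0.053 = 2.563 V.

2.56 V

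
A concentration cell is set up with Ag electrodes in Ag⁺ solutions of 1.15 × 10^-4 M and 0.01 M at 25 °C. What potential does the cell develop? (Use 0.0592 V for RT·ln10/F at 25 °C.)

Both half-cells are Ag⁺/Ag, so E°_cell = 0. The concentrated side is the cathode; the cell reaction moves Ag⁺ from high to low concentration with n = 1.
Q = [Ag⁺]_dilute/[Ag⁺]_conc = 1.15 × 10^-4/0.01 = 0.0115.
E = 0 − (0.0592/1) log Q = −(0.0592/1)(-1.939) = 0.1148 V.

0.11 V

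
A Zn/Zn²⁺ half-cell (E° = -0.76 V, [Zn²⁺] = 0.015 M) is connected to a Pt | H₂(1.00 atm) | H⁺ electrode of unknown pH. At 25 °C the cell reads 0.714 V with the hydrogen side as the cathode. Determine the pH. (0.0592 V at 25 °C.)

pH = 1.69

E°_cell = 0.76 V and n = 2.
log Q = n(E° − E)/0.0592 = 2×(0.76 − 0.714)/0.0592 = 1.554.
With Q = [Zn²⁺]·P(H₂) / [H⁺]^2, solving for [H⁺] gives log[H⁺] = -1.689, so pH = 1.69.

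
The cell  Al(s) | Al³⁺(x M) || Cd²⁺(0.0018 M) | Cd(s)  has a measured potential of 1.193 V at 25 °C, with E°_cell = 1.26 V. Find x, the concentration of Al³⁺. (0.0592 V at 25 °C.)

0.19 M

From the Nernst equation, log Q = n(E° − E)/0.0592 = 6(1.26 − 1.193)/0.0592 = 6.791, so Q = 6.17 × 10^6.
With Q = [Al³⁺]^2/[Cd²⁺]^3 and the known concentrations, [Al³⁺]^2 in the numerator gives [Al³⁺] = 0.19 M.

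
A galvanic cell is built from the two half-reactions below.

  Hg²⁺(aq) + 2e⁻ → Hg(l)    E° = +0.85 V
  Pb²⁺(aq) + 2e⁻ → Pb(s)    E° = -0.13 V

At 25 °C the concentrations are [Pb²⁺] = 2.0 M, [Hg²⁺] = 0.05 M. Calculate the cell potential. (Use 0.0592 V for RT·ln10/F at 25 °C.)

0.933 V

The Hg²⁺/Hg couple has the higher reduction potential and acts as the cathode, so E°_cell = +0.85 − (-0.13) = 0.98 V.
Balancing electrons gives n = 2; the reaction quotient is Q = [Pb²⁺]/[Hg²⁺] = 40.0.
At 25 °C, E = E° − (0.0592/n) log Q = 0.98 − (0.0592/2)(1.602) = 0.980 − 0.047 = 0.933 V.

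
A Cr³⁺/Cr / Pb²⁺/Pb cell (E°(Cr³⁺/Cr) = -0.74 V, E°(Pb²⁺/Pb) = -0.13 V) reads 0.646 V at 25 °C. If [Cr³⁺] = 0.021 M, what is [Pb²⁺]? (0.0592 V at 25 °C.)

1.3 M

From the Nernst equation, log Q = n(E° − E)/0.0592 = 6(0.61 − 0.646)/0.0592 = -3.649, so Q = 2.25 × 10^-4.
With Q = [Cr³⁺]^2/[Pb²⁺]^3 and the known concentrations, [Pb²⁺]^3 in the denominator gives [Pb²⁺] = 1.3 M.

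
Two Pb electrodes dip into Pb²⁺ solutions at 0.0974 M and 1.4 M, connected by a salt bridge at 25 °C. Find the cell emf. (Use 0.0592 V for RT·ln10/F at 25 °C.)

0.034 V

Both half-cells are Pb²⁺/Pb, so E°_cell = 0. The concentrated side is the cathode; the cell reaction moves Pb²⁺ from high to low concentration with n = 2.
Q = [Pb²⁺]_dilute/[Pb²⁺]_conc = 0.0974/1.4 = 0.0696.
E = 0 − (0.0592/2) log Q = −(0.0592/2)(-1.158) = 0.0343 V.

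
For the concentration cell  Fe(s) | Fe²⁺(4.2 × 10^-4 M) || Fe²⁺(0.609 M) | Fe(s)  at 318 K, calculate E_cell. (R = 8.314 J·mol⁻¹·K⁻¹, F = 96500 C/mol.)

0.100 V

Both half-cells are Fe²⁺/Fe, so E°_cell = 0. The concentrated side is the cathode; the cell reaction moves Fe²⁺ from high to low concentration with n = 2.
Q = [Fe²⁺]_dilute/[Fe²⁺]_conc = 4.2 × 10^-4/0.609 = 6.9 × 10^-4.
E = 0 − (RT/nF) ln Q = −((8.314×318)/(2×96500))(-7.279) = 0.0997 V.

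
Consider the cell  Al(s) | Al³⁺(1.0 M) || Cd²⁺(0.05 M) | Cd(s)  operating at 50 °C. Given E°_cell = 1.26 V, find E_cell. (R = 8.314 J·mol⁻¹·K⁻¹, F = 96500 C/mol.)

Balancing electrons gives n = 6; the reaction quotient is Q = [Al³⁺]^2/[Cd²⁺]^3 = 8000.
E = E° − (RT/nF) ln Q = 1.26 − (8.314×323)/(6×96500) × (8.987) = 1.260 − 0.042 = 1.218 V.

1.22 V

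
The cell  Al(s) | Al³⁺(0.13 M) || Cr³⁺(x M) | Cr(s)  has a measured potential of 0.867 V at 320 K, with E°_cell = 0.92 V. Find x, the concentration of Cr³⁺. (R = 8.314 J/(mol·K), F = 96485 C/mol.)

From the Nernst equation, ln Q = nF(E° − E)/RT = 3×96485×(0.92 − 0.867)/(8.314×320) = 5.766, so Q = 319.
With Q = [Al³⁺]/[Cr³⁺] and the known concentrations, [Cr³⁺] in the denominator gives [Cr³⁺] = 4.1 × 10^-4 M.

4.1 × 10^-4 M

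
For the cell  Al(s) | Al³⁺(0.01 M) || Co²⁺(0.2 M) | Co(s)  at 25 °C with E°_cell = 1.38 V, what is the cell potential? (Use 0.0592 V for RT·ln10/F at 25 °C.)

1.40 V

Balancing electrons gives n = 6; the reaction quotient is Q = [Al³⁺]^2/[Co²⁺]^3 = 0.0125.
At 25 °C, E = E° − (0.0592/n) log Q = 1.38 − (0.0592/6)(-1.903) = 1.380 + 0.019 = 1.399 V.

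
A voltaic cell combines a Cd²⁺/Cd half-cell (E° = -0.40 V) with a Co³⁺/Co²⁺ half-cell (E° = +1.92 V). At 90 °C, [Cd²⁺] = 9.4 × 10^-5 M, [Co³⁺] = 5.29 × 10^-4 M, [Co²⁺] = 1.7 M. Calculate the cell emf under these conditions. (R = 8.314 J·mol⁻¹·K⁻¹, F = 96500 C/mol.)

The Co³⁺/Co²⁺ couple has the higher reduction potential and acts as the cathode, so E°_cell = +1.92 − (-0.40) = 2.32 V.
Balancing electrons gives n = 2; the reaction quotient is Q = [Cd²⁺]·[Co²⁺]^2/[Co³⁺]^2 = 971.
E = E° − (RT/nF) ln Q = 2.32 − (8.314×363)/(2×96500) × (6.878) = 2.320 − 0.108 = 2.212 V.

2.21 V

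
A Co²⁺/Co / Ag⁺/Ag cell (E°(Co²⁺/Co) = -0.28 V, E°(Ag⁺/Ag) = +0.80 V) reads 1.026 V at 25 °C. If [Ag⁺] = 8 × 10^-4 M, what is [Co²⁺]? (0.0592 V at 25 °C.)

From the Nernst equation, log Q = n(E° − E)/0.0592 = 2(1.08 − 1.026)/0.0592 = 1.824, so Q = 66.7.
With Q = [Co²⁺]/[Ag⁺]^2 and the known concentrations, [Co²⁺] in the numerator gives [Co²⁺] = 4.3 × 10^-5 M.

4.3 × 10^-5 M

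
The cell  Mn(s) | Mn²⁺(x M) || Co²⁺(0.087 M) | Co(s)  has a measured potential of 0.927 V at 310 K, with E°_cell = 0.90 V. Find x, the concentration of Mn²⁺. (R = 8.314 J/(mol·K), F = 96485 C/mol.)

From the Nernst equation, ln Q = nF(E° − E)/RT = 2×96485×(0.90 − 0.927)/(8.314×310) = -2.022, so Q = 0.132.
With Q = [Mn²⁺]/[Co²⁺] and the known concentrations, [Mn²⁺] in the numerator gives [Mn²⁺] = 0.012 M.

0.012 M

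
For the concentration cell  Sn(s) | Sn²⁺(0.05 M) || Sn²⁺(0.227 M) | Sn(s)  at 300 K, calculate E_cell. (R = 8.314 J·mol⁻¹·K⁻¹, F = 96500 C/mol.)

Both half-cells are Sn²⁺/Sn, so E°_cell = 0. The concentrated side is the cathode; the cell reaction moves Sn²⁺ from high to low concentration with n = 2.
Q = [Sn²⁺]_dilute/[Sn²⁺]_conc = 0.05/0.227 = 0.220.
E = 0 − (RT/nF) ln Q = −((8.314×300)/(2×96500))(-1.513) = 0.0196 V.

0.020 V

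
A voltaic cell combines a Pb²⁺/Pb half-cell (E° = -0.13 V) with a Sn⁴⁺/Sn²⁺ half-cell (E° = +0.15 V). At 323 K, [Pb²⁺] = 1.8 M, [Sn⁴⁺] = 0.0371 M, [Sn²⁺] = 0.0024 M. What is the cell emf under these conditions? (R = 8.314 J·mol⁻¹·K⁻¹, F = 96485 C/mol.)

The Sn⁴⁺/Sn²⁺ couple has the higher reduction potential and acts as the cathode, so E°_cell = +0.15 − (-0.13) = 0.28 V.
Balancing electrons gives n = 2; the reaction quotient is Q = [Pb²⁺]·[Sn²⁺]/[Sn⁴⁺] = 0.116.
E = E° − (RT/nF) ln Q = 0.28 − (8.314×323)/(2×96485) × (-2.150) = 0.280 + 0.030 = 0.310 V.

0.310 V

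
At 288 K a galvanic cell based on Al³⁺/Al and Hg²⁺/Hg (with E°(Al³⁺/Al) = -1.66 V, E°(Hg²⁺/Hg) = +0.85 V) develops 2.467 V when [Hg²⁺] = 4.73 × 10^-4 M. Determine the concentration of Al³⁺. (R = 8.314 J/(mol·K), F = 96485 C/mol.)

0.0019 M

From the Nernst equation, ln Q = nF(E° − E)/RT = 6×96485×(2.51 − 2.467)/(8.314×288) = 10.396, so Q = 3.27 × 10^4.
With Q = [Al³⁺]^2/[Hg²⁺]^3 and the known concentrations, [Al³⁺]^2 in the numerator gives [Al³⁺] = 0.0019 M.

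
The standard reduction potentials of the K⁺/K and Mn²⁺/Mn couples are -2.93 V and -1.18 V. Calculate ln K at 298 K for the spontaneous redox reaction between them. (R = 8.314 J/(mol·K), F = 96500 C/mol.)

E°_cell = -1.18 − (-2.93) = 1.75 V, with n = 2 electrons transferred.
At equilibrium E = 0, so the Nernst equation gives ln K = nFE°/RT = (2)(96500)(1.75)/((8.314)(298)) = 136.32.

ln K = 136.3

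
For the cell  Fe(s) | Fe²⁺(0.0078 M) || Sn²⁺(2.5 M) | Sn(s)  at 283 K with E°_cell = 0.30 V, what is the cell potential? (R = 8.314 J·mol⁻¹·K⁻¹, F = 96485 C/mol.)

0.370 V

Balancing electrons gives n = 2; the reaction quotient is Q = [Fe²⁺]/[Sn²⁺] = 0.00312.
E = E° − (RT/nF) ln Q = 0.30 − (8.314×283)/(2×96485) × (-5.770) = 0.300 + 0.070 = 0.370 V.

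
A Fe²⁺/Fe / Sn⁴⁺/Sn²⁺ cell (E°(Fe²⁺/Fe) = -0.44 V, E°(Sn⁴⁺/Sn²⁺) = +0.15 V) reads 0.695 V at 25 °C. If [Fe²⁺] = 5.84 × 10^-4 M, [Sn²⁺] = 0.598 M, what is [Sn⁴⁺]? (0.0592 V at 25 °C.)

From the Nernst equation, log Q = n(E° − E)/0.0592 = 2(0.59 − 0.695)/0.0592 = -3.547, so Q = 2.84 × 10^-4.
With Q = [Fe²⁺]·[Sn²⁺]/[Sn⁴⁺] and the known concentrations, [Sn⁴⁺] in the denominator gives [Sn⁴⁺] = 1.2 M.

1.2 M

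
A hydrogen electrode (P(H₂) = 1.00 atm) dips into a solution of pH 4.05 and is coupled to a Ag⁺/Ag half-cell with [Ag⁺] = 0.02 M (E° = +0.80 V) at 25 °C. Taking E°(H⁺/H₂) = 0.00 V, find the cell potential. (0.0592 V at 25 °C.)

0.94 V

The Ag⁺/Ag couple is the cathode, so E°_cell = 0.80 V; n = 2.
[H⁺] = 10^(−4.05) = 8.9 × 10^-5 M, and Q = [H⁺]^2 / ([Ag⁺]^2·P(H₂)) = 1.99 × 10^-5.
E = E° − (0.0592/2) log Q = 0.80 − (0.0592/2)(-4.702) = 0.939 V.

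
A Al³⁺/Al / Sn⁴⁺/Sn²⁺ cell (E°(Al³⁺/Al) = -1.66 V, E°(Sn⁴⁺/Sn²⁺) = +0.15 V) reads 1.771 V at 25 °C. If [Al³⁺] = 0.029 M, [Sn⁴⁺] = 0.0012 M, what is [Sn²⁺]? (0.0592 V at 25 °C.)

0.26 M

From the Nernst equation, log Q = n(E° − E)/0.0592 = 6(1.81 − 1.771)/0.0592 = 3.953, so Q = 8970.
With Q = [Al³⁺]^2·[Sn²⁺]^3/[Sn⁴⁺]^3 and the known concentrations, [Sn²⁺]^3 in the numerator gives [Sn²⁺] = 0.26 M.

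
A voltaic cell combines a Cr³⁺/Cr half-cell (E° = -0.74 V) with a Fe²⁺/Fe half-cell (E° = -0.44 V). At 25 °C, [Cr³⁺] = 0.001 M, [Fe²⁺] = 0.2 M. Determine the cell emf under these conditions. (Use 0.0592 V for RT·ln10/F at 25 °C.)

0.339 V

The Fe²⁺/Fe couple has the higher reduction potential and acts as the cathode, so E°_cell = -0.44 − (-0.74) = 0.30 V.
Balancing electrons gives n = 6; the reaction quotient is Q = [Cr³⁺]^2/[Fe²⁺]^3 = 1.25 × 10^-4.
At 25 °C, E = E° − (0.0592/n) log Q = 0.30 − (0.0592/6)(-3.903) = 0.300 + 0.039 = 0.339 V.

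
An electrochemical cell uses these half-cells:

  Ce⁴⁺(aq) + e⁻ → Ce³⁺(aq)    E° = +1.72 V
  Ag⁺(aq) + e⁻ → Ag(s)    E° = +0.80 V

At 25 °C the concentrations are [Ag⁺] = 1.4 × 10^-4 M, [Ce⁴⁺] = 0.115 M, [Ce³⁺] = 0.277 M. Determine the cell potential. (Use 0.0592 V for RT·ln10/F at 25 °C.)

The Ce⁴⁺/Ce³⁺ couple has the higher reduction potential and acts as the cathode, so E°_cell = +1.72 − (+0.80) = 0.92 V.
Balancing electrons gives n = 1; the reaction quotient is Q = [Ag⁺]·[Ce³⁺]/[Ce⁴⁺] = 3.37 × 10^-4.
At 25 °C, E = E° − (0.0592/n) log Q = 0.92 − (0.0592/1)(-3.472) = 0.920 + 0.206 = 1.126 V.

1.13 V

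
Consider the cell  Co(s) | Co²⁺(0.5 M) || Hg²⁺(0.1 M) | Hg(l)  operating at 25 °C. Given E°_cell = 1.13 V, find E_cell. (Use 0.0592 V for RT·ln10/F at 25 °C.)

1.11 V

Balancing electrons gives n = 2; the reaction quotient is Q = [Co²⁺]/[Hg²⁺] = 5.00.
At 25 °C, E = E° − (0.0592/n) log Q = 1.13 − (0.0592/2)(0.699) = 1.130 − 0.021 = 1.109 V.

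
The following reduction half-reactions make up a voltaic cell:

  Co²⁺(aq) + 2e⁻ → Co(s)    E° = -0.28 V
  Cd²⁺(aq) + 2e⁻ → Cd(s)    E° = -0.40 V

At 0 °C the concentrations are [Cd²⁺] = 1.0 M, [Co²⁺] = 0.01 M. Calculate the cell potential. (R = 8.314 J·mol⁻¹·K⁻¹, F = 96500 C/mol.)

0.066 V

The Co²⁺/Co couple has the higher reduction potential and acts as the cathode, so E°_cell = -0.28 − (-0.40) = 0.12 V.
Balancing electrons gives n = 2; the reaction quotient is Q = [Cd²⁺]/[Co²⁺] = 100.
E = E° − (RT/nF) ln Q = 0.12 − (8.314×273)/(2×96500) × (4.605) = 0.120 − 0.054 = 0.066 V.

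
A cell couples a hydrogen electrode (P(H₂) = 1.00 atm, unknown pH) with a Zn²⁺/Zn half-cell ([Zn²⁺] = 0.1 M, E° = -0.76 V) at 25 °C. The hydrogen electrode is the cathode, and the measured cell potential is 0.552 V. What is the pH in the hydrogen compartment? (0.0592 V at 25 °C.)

E°_cell = 0.76 V and n = 2.
log Q = n(E° − E)/0.0592 = 2×(0.76 − 0.552)/0.0592 = 7.027.
With Q = [Zn²⁺]·P(H₂) / [H⁺]^2, solving for [H⁺] gives log[H⁺] = -4.014, so pH = 4.01.

pH = 4.01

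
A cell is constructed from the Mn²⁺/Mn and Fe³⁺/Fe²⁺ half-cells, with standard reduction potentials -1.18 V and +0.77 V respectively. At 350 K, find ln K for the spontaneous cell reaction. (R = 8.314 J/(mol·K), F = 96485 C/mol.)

ln K = 129.3

E°_cell = +0.77 − (-1.18) = 1.95 V, with n = 2 electrons transferred.
At equilibrium E = 0, so the Nernst equation gives ln K = nFE°/RT = (2)(96485)(1.95)/((8.314)(350)) = 129.31.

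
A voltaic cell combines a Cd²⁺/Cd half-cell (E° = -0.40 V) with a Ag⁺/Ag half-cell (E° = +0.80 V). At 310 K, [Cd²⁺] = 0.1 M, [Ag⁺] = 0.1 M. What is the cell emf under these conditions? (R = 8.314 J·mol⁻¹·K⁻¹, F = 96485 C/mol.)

The Ag⁺/Ag couple has the higher reduction potential and acts as the cathode, so E°_cell = +0.80 − (-0.40) = 1.20 V.
Balancing electrons gives n = 2; the reaction quotient is Q = [Cd²⁺]/[Ag⁺]^2 = 10.0.
E = E° − (RT/nF) ln Q = 1.20 − (8.314×310)/(2×96485) × (2.303) = 1.200 − 0.031 = 1.169 V.

1.17 V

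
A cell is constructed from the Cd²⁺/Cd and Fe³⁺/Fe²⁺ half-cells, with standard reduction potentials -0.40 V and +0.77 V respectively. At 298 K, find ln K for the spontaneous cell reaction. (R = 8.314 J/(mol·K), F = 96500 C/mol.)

E°_cell = +0.77 − (-0.40) = 1.17 V, with n = 2 electrons transferred.
At equilibrium E = 0, so the Nernst equation gives ln K = nFE°/RT = (2)(96500)(1.17)/((8.314)(298)) = 91.14.

ln K = 91.1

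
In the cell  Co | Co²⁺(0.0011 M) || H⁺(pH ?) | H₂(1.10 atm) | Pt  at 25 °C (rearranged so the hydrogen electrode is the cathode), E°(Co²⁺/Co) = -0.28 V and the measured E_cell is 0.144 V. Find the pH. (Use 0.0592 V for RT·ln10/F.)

E°_cell = 0.28 V and n = 2.
log Q = n(E° − E)/0.0592 = 2×(0.28 − 0.144)/0.0592 = 4.595.
With Q = [Co²⁺]·P(H₂) / [H⁺]^2, solving for [H⁺] gives log[H⁺] = -3.756, so pH = 3.76.

pH = 3.76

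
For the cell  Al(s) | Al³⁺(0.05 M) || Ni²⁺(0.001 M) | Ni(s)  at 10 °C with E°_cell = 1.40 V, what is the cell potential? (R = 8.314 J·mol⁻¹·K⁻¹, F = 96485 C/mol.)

Balancing electrons gives n = 6; the reaction quotient is Q = [Al³⁺]^2/[Ni²⁺]^3 = 2.5 × 10^6.
E = E° − (RT/nF) ln Q = 1.40 − (8.314×283)/(6×96485) × (14.732) = 1.400 − 0.060 = 1.340 V.

1.34 V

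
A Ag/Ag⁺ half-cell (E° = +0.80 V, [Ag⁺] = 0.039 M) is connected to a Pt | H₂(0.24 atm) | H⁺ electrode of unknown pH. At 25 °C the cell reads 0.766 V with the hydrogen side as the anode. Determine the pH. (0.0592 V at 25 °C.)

pH = 1.14

E°_cell = 0.80 V and n = 2.
log Q = n(E° − E)/0.0592 = 2×(0.80 − 0.766)/0.0592 = 1.149.
With Q = [H⁺]^2 / ([Ag⁺]^2·P(H₂)), solving for [H⁺] gives log[H⁺] = -1.145, so pH = 1.14.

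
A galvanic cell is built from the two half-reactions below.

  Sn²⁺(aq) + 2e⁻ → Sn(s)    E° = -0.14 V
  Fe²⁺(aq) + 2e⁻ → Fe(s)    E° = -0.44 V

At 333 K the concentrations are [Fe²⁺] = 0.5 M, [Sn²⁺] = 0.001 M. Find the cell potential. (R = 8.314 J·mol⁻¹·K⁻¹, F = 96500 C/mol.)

0.211 V

The Sn²⁺/Sn couple has the higher reduction potential and acts as the cathode, so E°_cell = -0.14 − (-0.44) = 0.30 V.
Balancing electrons gives n = 2; the reaction quotient is Q = [Fe²⁺]/[Sn²⁺] = 500.
E = E° − (RT/nF) ln Q = 0.30 − (8.314×333)/(2×96500) × (6.215) = 0.300 − 0.089 = 0.211 V.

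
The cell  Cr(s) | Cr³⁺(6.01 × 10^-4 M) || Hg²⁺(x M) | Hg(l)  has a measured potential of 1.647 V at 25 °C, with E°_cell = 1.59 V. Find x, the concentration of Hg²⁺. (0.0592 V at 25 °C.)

From the Nernst equation, log Q = n(E° − E)/0.0592 = 6(1.59 − 1.647)/0.0592 = -5.777, so Q = 1.67 × 10^-6.
With Q = [Cr³⁺]^2/[Hg²⁺]^3 and the known concentrations, [Hg²⁺]^3 in the denominator gives [Hg²⁺] = 0.6 M.

0.6 M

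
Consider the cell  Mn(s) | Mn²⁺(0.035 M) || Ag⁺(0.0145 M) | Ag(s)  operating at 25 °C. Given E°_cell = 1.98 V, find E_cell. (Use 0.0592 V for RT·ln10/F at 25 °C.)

1.91 V

Balancing electrons gives n = 2; the reaction quotient is Q = [Mn²⁺]/[Ag⁺]^2 = 166.
At 25 °C, E = E° − (0.0592/n) log Q = 1.98 − (0.0592/2)(2.221) = 1.980 − 0.066 = 1.914 V.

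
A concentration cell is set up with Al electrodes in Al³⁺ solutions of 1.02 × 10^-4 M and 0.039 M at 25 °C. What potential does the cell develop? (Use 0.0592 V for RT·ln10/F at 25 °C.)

Both half-cells are Al³⁺/Al, so E°_cell = 0. The concentrated side is the cathode; the cell reaction moves Al³⁺ from high to low concentration with n = 3.
Q = [Al³⁺]_dilute/[Al³⁺]_conc = 1.02 × 10^-4/0.039 = 0.00262.
E = 0 − (0.0592/3) log Q = −(0.0592/3)(-2.582) = 0.0510 V.

0.051 V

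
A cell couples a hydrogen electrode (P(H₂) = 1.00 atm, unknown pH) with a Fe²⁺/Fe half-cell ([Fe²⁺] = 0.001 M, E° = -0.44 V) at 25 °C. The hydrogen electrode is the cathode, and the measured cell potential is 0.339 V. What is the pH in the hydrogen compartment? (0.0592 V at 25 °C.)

E°_cell = 0.44 V and n = 2.
log Q = n(E° − E)/0.0592 = 2×(0.44 − 0.339)/0.0592 = 3.412.
With Q = [Fe²⁺]·P(H₂) / [H⁺]^2, solving for [H⁺] gives log[H⁺] = -3.206, so pH = 3.21.

pH = 3.21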